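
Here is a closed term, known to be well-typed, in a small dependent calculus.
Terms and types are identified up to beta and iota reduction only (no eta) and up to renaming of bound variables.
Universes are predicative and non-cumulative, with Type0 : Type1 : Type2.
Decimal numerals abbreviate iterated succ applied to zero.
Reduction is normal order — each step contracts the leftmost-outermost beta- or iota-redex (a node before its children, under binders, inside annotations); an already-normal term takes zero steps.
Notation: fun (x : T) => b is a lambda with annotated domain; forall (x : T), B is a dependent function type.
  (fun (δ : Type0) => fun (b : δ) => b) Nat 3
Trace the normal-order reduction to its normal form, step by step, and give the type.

reduction (normal order):
  (fun (δ : Type0) => fun (b : δ) => b) Nat 3
  ~> (fun (δ : Nat) => δ) 3
  ~> 3
inferred type:
  Nat


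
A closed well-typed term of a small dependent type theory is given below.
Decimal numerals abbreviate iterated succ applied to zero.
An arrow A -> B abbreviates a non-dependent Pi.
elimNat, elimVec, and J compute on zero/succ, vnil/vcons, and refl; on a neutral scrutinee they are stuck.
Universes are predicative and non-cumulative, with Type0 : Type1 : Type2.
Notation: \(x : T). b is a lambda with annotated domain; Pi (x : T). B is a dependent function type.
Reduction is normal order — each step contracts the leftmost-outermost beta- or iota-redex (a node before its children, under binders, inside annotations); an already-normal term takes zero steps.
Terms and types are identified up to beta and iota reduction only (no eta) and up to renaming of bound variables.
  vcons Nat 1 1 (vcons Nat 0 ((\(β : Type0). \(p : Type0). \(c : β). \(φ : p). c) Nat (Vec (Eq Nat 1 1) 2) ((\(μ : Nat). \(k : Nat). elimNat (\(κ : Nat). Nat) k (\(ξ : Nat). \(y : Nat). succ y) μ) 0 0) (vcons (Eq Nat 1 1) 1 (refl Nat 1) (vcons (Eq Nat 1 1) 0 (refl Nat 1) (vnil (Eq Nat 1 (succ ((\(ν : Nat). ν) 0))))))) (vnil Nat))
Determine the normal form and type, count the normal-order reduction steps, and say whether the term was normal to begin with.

reduced normal form:
  vcons Nat 1 1 (vcons Nat 0 0 (vnil Nat))
the term's type:
  Vec Nat 2
reduction steps (normal order): 7
already normal: no
first redex: a beta-redex


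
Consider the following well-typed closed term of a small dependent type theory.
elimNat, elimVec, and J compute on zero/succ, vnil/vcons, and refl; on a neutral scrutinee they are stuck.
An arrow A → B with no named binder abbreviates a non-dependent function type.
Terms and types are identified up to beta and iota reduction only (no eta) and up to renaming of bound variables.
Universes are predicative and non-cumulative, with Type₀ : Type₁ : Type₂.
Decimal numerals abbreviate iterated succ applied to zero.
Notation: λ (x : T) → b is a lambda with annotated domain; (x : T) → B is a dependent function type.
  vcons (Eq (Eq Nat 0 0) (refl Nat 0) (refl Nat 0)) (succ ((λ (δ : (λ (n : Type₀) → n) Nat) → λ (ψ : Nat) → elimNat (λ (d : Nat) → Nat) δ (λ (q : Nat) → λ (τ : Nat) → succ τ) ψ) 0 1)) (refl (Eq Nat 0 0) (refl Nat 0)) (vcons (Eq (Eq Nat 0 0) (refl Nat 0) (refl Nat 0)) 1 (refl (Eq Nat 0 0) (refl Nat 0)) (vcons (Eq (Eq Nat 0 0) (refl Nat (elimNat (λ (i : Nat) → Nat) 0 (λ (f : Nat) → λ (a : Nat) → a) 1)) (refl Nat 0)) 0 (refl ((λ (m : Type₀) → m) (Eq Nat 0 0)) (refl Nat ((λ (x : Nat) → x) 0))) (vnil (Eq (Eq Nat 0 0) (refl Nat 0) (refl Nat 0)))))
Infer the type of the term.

the term's type:
  Vec (Eq (Eq Nat 0 0) (refl Nat 0) (refl Nat 0)) 3


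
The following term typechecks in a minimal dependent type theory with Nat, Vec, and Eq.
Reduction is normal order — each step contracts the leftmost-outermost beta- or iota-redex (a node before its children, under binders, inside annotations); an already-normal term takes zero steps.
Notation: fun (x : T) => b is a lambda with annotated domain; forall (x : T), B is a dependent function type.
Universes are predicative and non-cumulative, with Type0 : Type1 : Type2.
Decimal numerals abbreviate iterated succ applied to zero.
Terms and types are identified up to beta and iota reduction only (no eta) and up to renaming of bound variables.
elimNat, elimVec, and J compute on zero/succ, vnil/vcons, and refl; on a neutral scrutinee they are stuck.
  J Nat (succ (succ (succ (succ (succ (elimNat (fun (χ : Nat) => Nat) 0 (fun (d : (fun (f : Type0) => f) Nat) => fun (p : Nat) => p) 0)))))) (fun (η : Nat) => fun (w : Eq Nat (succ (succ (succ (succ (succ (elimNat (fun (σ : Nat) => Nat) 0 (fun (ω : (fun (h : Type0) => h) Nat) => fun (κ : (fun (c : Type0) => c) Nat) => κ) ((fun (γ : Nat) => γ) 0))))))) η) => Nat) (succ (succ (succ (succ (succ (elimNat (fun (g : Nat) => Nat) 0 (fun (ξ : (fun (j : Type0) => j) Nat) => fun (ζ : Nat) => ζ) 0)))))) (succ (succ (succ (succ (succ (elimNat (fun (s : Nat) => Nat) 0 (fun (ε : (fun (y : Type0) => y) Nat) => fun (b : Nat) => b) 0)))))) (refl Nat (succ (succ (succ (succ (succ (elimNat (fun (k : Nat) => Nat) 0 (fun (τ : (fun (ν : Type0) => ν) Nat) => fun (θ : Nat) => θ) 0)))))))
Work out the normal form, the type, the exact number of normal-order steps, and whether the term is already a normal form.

reduced normal form:
  5
the term's type:
  Nat
reduction steps (normal order): 2
started in normal form: no
first contracted redex: a J iota-redex


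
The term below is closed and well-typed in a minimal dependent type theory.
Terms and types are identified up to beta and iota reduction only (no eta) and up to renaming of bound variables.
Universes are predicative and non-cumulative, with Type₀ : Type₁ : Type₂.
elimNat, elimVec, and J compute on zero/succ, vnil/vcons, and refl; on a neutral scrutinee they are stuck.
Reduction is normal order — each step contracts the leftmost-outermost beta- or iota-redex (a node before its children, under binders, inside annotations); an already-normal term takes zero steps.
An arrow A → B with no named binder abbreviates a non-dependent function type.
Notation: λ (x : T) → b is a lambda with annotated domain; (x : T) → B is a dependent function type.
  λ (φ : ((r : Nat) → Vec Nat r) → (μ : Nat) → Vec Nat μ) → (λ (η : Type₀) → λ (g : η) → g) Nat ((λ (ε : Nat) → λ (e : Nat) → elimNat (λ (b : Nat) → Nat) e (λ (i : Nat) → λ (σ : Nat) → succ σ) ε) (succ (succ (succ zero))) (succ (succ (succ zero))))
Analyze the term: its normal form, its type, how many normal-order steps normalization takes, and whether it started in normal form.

resulting normal form:
  λ (φ : ((r : Nat) → Vec Nat r) → (μ : Nat) → Vec Nat μ) → succ (succ (succ (succ (succ (succ zero)))))
type:
  (((φ : Nat) → Vec Nat φ) → (r : Nat) → Vec Nat r) → Nat
reduction steps (normal order): 14
started in normal form: no
first contracted redex: a beta-redex


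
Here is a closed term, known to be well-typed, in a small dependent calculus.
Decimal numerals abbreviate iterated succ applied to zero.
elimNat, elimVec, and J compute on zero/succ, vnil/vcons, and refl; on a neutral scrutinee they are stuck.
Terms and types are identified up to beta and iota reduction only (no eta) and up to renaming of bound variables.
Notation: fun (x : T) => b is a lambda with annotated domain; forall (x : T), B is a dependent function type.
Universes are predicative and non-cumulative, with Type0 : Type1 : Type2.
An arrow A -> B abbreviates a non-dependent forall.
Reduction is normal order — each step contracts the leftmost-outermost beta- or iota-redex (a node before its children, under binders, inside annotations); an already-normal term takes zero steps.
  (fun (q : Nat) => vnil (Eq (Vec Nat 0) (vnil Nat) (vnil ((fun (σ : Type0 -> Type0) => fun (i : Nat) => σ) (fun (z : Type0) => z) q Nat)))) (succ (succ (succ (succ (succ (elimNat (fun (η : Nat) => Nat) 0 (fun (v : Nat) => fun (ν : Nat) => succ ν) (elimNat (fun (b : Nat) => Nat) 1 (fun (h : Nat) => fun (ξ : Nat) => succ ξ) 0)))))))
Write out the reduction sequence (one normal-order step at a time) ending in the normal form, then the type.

normal-order reduction sequence:
  (fun (q : Nat) => vnil (Eq (Vec Nat 0) (vnil Nat) (vnil ((fun (σ : Type0 -> Type0) => fun (i : Nat) => σ) (fun (z : Type0) => z) q Nat)))) (succ (succ (succ (succ (succ (elimNat (fun (η : Nat) => Nat) 0 (fun (v : Nat) => fun (ν : Nat) => succ ν) (elimNat (fun (b : Nat) => Nat) 1 (fun (h : Nat) => fun (ξ : Nat) => succ ξ) 0)))))))
  ~> vnil (Eq (Vec Nat 0) (vnil Nat) (vnil ((fun (q : Type0 -> Type0) => fun (σ : Nat) => q) (fun (i : Type0) => i) (succ (succ (succ (succ (succ (elimNat (fun (z : Nat) => Nat) 0 (fun (η : Nat) => fun (v : Nat) => succ v) (elimNat (fun (ν : Nat) => Nat) 1 (fun (b : Nat) => fun (h : Nat) => succ h) 0))))))) Nat)))
  ~> vnil (Eq (Vec Nat 0) (vnil Nat) (vnil ((fun (q : Nat) => fun (σ : Type0) => σ) (succ (succ (succ (succ (succ (elimNat (fun (i : Nat) => Nat) 0 (fun (z : Nat) => fun (η : Nat) => succ η) (elimNat (fun (v : Nat) => Nat) 1 (fun (ν : Nat) => fun (b : Nat) => succ b) 0))))))) Nat)))
  ~> vnil (Eq (Vec Nat 0) (vnil Nat) (vnil ((fun (q : Type0) => q) Nat)))
  ~> vnil (Eq (Vec Nat 0) (vnil Nat) (vnil Nat))
inferred type:
  Vec (Eq (Vec Nat 0) (vnil Nat) (vnil Nat)) 0


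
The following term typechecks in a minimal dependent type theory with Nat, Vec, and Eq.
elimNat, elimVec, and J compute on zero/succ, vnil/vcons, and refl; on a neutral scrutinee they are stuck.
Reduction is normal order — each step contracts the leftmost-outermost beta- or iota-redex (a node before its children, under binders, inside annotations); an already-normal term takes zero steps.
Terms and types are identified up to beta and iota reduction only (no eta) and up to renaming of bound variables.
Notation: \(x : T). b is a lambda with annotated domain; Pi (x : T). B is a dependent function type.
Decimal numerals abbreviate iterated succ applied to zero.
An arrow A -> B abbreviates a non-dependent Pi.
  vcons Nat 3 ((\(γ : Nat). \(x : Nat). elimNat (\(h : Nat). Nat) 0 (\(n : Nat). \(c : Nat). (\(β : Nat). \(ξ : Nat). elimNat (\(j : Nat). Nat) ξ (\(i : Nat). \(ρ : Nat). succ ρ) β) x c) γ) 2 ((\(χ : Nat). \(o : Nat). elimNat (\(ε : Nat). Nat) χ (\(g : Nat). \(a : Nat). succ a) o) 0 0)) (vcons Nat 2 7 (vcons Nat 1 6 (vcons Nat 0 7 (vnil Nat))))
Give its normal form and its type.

resulting normal form:
  vcons Nat 3 0 (vcons Nat 2 7 (vcons Nat 1 6 (vcons Nat 0 7 (vnil Nat))))
inferred type:
  Vec Nat 4
observation: contracting a beta-redex first, the term normalizes in 21 steps.


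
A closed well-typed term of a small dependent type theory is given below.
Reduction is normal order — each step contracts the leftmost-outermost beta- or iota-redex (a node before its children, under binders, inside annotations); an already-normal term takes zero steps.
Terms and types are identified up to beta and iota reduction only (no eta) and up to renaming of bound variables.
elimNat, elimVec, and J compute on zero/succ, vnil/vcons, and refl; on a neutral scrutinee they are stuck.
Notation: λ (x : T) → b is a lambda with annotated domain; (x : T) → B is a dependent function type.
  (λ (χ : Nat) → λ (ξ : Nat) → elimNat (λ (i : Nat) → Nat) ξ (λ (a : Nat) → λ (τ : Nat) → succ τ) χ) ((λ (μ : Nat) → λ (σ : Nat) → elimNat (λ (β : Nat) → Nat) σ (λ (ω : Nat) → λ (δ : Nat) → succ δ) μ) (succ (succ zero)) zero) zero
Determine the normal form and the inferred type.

reduced normal form:
  succ (succ zero)
type:
  Nat


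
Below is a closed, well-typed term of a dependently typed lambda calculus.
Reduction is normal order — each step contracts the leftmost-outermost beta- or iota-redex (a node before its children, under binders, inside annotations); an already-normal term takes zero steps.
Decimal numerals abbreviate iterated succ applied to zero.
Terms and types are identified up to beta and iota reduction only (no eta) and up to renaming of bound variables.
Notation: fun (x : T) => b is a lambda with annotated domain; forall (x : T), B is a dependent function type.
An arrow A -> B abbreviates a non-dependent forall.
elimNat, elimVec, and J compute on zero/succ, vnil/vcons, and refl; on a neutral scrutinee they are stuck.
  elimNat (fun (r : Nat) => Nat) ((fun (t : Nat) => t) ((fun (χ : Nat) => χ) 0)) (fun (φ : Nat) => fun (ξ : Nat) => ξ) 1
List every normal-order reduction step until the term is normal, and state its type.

normal-order reduction:
  elimNat (fun (r : Nat) => Nat) ((fun (t : Nat) => t) ((fun (χ : Nat) => χ) 0)) (fun (φ : Nat) => fun (ξ : Nat) => ξ) 1
  ~> (fun (r : Nat) => fun (t : Nat) => t) 0 (elimNat (fun (χ : Nat) => Nat) ((fun (φ : Nat) => φ) ((fun (ξ : Nat) => ξ) 0)) (fun (γ : Nat) => fun (n : Nat) => n) 0)
  ~> (fun (r : Nat) => r) (elimNat (fun (t : Nat) => Nat) ((fun (χ : Nat) => χ) ((fun (φ : Nat) => φ) 0)) (fun (ξ : Nat) => fun (γ : Nat) => γ) 0)
  ~> elimNat (fun (r : Nat) => Nat) ((fun (t : Nat) => t) ((fun (χ : Nat) => χ) 0)) (fun (φ : Nat) => fun (ξ : Nat) => ξ) 0
  ~> (fun (r : Nat) => r) ((fun (t : Nat) => t) 0)
  ~> (fun (r : Nat) => r) 0
  ~> 0
type:
  Nat


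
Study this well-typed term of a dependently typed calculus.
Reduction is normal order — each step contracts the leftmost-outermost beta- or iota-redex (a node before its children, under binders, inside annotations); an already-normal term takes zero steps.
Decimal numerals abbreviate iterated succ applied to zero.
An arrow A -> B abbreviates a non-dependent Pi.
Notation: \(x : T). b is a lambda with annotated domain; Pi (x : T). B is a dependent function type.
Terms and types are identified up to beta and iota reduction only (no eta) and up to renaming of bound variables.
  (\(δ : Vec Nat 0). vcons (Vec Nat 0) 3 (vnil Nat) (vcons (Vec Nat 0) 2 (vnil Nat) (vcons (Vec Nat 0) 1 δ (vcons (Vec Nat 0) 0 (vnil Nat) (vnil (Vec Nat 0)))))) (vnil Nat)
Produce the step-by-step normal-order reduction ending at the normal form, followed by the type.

normal-order reduction sequence:
  (\(δ : Vec Nat 0). vcons (Vec Nat 0) 3 (vnil Nat) (vcons (Vec Nat 0) 2 (vnil Nat) (vcons (Vec Nat 0) 1 δ (vcons (Vec Nat 0) 0 (vnil Nat) (vnil (Vec Nat 0)))))) (vnil Nat)
  ~> vcons (Vec Nat 0) 3 (vnil Nat) (vcons (Vec Nat 0) 2 (vnil Nat) (vcons (Vec Nat 0) 1 (vnil Nat) (vcons (Vec Nat 0) 0 (vnil Nat) (vnil (Vec Nat 0)))))
inferred type:
  Vec (Vec Nat 0) 4


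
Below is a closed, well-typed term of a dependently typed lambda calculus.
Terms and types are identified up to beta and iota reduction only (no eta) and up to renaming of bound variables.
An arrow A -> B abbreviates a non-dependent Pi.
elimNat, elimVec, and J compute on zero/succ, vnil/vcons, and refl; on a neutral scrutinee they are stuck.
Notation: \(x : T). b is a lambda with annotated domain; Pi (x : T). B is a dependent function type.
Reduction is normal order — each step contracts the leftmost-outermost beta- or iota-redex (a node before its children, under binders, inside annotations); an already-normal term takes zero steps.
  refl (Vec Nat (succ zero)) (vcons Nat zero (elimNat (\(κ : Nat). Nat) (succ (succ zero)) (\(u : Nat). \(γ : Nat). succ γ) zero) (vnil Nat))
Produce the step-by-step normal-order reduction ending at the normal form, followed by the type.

reduction (normal order):
  refl (Vec Nat (succ zero)) (vcons Nat zero (elimNat (\(κ : Nat). Nat) (succ (succ zero)) (\(u : Nat). \(γ : Nat). succ γ) zero) (vnil Nat))
  ~> refl (Vec Nat (succ zero)) (vcons Nat zero (succ (succ zero)) (vnil Nat))
inferred type:
  Eq (Vec Nat (succ zero)) (vcons Nat zero (succ (succ zero)) (vnil Nat)) (vcons Nat zero (succ (succ zero)) (vnil Nat))


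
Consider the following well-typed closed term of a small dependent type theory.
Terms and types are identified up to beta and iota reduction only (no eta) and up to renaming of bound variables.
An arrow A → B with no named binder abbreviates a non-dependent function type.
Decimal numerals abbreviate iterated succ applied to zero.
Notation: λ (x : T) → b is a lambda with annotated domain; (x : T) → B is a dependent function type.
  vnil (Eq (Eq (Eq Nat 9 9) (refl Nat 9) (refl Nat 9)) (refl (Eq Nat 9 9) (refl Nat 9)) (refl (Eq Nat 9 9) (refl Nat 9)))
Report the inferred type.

the term's type:
  Vec (Eq (Eq (Eq Nat 9 9) (refl Nat 9) (refl Nat 9)) (refl (Eq Nat 9 9) (refl Nat 9)) (refl (Eq Nat 9 9) (refl Nat 9))) 0


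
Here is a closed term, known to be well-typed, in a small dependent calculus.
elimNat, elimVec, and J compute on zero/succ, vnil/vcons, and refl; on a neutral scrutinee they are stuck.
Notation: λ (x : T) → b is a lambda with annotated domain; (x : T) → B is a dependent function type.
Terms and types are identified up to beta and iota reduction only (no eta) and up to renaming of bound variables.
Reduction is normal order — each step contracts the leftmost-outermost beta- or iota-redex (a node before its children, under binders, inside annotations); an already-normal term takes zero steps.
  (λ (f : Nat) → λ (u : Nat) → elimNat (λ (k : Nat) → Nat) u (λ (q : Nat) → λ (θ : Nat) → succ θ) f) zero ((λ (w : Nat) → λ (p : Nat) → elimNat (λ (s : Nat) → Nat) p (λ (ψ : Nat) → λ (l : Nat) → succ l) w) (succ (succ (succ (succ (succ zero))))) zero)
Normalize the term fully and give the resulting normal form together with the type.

normal form:
  succ (succ (succ (succ (succ zero))))
the term's type:
  Nat


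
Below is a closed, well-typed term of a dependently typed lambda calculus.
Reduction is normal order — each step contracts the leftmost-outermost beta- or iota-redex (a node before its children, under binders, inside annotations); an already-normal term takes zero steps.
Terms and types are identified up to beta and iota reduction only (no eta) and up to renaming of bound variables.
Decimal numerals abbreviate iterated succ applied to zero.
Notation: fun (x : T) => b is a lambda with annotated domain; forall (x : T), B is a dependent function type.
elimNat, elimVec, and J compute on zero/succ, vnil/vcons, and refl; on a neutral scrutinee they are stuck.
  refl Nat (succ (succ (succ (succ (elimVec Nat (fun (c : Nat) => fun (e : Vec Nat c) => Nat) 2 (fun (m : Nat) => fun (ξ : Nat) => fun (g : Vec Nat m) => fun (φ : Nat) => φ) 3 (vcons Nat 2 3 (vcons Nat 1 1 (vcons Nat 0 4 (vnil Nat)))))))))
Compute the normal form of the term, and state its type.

reduced normal form:
  refl Nat 6
inferred type:
  Eq Nat 6 6
observation: contracting an elimVec iota-redex first, the term normalizes in 16 steps.


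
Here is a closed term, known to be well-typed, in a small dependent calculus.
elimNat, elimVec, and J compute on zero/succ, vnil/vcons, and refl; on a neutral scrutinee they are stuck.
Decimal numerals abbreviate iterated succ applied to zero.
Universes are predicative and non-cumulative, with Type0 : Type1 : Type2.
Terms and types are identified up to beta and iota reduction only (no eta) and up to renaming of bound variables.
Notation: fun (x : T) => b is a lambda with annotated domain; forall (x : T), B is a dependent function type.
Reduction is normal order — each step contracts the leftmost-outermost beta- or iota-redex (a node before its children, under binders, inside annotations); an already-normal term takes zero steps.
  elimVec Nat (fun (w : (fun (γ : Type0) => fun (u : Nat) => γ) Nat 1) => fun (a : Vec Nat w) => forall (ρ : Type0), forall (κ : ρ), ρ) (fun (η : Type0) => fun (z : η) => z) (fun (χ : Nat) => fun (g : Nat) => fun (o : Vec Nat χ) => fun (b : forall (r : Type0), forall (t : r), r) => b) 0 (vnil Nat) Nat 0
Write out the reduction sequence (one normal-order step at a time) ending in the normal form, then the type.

normal-order reduction sequence:
  elimVec Nat (fun (w : (fun (γ : Type0) => fun (u : Nat) => γ) Nat 1) => fun (a : Vec Nat w) => forall (ρ : Type0), forall (κ : ρ), ρ) (fun (η : Type0) => fun (z : η) => z) (fun (χ : Nat) => fun (g : Nat) => fun (o : Vec Nat χ) => fun (b : forall (r : Type0), forall (t : r), r) => b) 0 (vnil Nat) Nat 0
  ~> (fun (w : Type0) => fun (γ : w) => γ) Nat 0
  ~> (fun (w : Nat) => w) 0
  ~> 0
type:
  Nat


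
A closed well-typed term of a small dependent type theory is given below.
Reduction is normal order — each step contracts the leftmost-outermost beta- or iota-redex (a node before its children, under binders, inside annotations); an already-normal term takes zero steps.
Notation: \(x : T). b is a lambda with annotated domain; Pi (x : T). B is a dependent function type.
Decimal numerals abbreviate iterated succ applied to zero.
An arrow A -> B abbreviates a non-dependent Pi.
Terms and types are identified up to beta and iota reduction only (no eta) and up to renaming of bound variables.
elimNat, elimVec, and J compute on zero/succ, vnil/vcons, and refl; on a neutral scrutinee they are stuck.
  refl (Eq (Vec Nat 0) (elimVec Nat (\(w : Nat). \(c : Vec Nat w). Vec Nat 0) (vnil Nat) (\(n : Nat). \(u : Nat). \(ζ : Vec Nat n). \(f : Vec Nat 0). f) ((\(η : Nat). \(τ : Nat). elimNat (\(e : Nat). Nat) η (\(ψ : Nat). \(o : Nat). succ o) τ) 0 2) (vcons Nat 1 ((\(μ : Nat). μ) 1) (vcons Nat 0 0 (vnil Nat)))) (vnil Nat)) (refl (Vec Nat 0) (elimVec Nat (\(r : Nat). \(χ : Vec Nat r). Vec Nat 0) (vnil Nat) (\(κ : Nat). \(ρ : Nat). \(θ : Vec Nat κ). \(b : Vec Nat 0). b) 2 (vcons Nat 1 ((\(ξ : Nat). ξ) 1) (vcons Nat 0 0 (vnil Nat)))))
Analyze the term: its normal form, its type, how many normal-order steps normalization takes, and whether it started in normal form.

normal form:
  refl (Eq (Vec Nat 0) (vnil Nat) (vnil Nat)) (refl (Vec Nat 0) (vnil Nat))
type:
  Eq (Eq (Vec Nat 0) (vnil Nat) (vnil Nat)) (refl (Vec Nat 0) (vnil Nat)) (refl (Vec Nat 0) (vnil Nat))
normal-order step count: 22
started in normal form: no
first contracted redex: an elimVec iota-redex


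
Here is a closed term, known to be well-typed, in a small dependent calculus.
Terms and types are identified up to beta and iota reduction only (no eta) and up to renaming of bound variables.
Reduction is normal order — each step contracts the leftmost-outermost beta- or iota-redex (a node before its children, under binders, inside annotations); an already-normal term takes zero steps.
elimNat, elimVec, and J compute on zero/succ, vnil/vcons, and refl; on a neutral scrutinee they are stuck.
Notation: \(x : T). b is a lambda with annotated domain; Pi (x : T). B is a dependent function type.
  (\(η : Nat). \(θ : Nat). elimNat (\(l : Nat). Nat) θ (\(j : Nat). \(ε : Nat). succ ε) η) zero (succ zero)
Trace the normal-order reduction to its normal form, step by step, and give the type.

reduction (normal order):
  (\(η : Nat). \(θ : Nat). elimNat (\(l : Nat). Nat) θ (\(j : Nat). \(ε : Nat). succ ε) η) zero (succ zero)
  ~> (\(η : Nat). elimNat (\(θ : Nat). Nat) η (\(l : Nat). \(j : Nat). succ j) zero) (succ zero)
  ~> elimNat (\(η : Nat). Nat) (succ zero) (\(θ : Nat). \(l : Nat). succ l) zero
  ~> succ zero
the term's type:
  Nat


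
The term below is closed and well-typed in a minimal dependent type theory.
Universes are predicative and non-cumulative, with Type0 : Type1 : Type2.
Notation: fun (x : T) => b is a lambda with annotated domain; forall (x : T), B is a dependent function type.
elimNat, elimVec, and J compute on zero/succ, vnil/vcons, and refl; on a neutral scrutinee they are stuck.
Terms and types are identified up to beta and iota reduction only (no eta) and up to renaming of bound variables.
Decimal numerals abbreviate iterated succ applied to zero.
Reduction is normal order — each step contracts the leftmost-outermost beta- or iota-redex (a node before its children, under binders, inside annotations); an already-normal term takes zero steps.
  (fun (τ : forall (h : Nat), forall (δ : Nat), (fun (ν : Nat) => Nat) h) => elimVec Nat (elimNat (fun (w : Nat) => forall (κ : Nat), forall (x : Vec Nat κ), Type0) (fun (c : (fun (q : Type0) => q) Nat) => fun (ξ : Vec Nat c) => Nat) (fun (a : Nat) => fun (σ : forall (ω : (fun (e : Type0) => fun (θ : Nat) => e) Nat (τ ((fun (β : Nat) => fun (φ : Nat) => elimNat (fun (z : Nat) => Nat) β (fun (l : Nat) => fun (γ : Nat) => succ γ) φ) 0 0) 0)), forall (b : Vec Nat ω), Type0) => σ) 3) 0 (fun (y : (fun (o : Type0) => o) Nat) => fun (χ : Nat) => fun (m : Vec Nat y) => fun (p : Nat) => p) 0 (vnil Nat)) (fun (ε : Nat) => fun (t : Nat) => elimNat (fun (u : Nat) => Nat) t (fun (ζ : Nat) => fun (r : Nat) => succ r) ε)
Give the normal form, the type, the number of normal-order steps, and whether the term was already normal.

resulting normal form:
  0
the term's type:
  Nat
reduction steps (normal order): 2
started in normal form: no
first redex: a beta-redex


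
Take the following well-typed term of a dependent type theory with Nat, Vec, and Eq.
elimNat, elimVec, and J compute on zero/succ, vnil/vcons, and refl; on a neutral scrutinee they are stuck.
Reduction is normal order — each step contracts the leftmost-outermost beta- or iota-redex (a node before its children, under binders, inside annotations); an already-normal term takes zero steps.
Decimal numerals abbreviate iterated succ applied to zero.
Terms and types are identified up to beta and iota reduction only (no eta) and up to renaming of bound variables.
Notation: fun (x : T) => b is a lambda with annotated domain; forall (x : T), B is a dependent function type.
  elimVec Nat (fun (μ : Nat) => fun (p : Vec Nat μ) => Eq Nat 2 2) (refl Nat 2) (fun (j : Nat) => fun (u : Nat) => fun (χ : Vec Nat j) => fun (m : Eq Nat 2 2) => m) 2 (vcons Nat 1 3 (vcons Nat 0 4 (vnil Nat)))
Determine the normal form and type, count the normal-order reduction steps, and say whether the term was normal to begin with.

resulting normal form:
  refl Nat 2
the term's type:
  Eq Nat 2 2
normal-order step count: 11
term was already normal: no
first redex: an elimVec iota-redex


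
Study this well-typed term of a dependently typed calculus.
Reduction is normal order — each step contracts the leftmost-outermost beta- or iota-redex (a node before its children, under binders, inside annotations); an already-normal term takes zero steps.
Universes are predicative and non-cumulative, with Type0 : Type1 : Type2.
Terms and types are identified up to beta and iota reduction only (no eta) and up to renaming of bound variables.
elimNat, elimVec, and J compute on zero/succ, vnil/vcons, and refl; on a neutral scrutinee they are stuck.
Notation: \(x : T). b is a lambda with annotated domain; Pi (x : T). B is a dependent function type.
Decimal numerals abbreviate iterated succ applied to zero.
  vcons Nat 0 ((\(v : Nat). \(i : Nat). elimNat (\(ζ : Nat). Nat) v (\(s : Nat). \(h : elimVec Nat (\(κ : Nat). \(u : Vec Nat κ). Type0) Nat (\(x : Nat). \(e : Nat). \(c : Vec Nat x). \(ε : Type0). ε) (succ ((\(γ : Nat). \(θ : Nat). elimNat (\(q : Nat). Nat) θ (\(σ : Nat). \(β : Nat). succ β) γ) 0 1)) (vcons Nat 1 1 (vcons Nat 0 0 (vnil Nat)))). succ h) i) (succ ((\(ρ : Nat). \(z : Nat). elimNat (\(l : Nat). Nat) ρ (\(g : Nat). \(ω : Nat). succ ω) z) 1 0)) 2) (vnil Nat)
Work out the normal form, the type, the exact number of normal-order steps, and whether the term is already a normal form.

normal form:
  vcons Nat 0 4 (vnil Nat)
inferred type:
  Vec Nat 1
normal-order step count: 12
term was already normal: no
first redex: a beta-redex


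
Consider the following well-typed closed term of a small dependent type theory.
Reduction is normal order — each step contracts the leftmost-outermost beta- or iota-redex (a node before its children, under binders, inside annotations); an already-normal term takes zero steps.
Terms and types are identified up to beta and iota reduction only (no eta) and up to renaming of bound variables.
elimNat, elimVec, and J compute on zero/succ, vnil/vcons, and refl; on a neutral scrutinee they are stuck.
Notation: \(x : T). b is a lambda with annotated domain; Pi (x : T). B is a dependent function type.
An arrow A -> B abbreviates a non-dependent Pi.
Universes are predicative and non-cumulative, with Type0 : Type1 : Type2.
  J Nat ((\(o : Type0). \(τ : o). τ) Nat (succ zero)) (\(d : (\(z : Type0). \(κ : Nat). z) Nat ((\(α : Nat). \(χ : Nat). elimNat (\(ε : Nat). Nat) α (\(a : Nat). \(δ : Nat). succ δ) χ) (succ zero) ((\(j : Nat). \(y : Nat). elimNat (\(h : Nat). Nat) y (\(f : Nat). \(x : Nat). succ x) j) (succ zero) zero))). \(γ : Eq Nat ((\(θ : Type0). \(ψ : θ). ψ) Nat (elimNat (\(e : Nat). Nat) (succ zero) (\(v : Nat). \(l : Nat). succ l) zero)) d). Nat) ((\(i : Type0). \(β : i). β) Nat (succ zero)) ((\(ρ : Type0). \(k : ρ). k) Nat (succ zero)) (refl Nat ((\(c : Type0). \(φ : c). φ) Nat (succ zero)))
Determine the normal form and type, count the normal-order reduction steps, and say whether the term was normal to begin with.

reduced normal form:
  succ zero
the term's type:
  Nat
steps to reach normal form (normal order): 3
already normal: no
first redex: a J iota-redex


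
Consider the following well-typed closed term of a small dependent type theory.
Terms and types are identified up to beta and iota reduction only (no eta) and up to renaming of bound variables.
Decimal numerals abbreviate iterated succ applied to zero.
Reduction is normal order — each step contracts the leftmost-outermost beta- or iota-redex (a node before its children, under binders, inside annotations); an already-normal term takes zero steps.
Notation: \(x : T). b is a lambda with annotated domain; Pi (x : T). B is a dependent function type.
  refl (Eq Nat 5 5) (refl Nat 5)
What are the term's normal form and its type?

resulting normal form:
  refl (Eq Nat 5 5) (refl Nat 5)
the term's type:
  Eq (Eq Nat 5 5) (refl Nat 5) (refl Nat 5)


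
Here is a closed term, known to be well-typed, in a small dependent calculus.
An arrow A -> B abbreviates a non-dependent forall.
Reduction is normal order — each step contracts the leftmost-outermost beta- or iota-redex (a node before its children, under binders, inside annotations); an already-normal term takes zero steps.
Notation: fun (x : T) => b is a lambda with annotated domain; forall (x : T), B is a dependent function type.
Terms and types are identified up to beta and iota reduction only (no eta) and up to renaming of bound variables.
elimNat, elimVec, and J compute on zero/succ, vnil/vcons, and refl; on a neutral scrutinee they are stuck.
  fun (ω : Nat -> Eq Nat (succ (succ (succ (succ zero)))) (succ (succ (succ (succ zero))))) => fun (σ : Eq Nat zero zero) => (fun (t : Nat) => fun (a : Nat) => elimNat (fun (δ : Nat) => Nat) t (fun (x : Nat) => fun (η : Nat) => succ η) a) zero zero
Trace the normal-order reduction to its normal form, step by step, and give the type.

reduction (normal order):
  fun (ω : Nat -> Eq Nat (succ (succ (succ (succ zero)))) (succ (succ (succ (succ zero))))) => fun (σ : Eq Nat zero zero) => (fun (t : Nat) => fun (a : Nat) => elimNat (fun (δ : Nat) => Nat) t (fun (x : Nat) => fun (η : Nat) => succ η) a) zero zero
  ~> fun (ω : Nat -> Eq Nat (succ (succ (succ (succ zero)))) (succ (succ (succ (succ zero))))) => fun (σ : Eq Nat zero zero) => (fun (t : Nat) => elimNat (fun (a : Nat) => Nat) zero (fun (δ : Nat) => fun (x : Nat) => succ x) t) zero
  ~> fun (ω : Nat -> Eq Nat (succ (succ (succ (succ zero)))) (succ (succ (succ (succ zero))))) => fun (σ : Eq Nat zero zero) => elimNat (fun (t : Nat) => Nat) zero (fun (a : Nat) => fun (δ : Nat) => succ δ) zero
  ~> fun (ω : Nat -> Eq Nat (succ (succ (succ (succ zero)))) (succ (succ (succ (succ zero))))) => fun (σ : Eq Nat zero zero) => zero
the term's type:
  (Nat -> Eq Nat (succ (succ (succ (succ zero)))) (succ (succ (succ (succ zero))))) -> Eq Nat zero zero -> Nat


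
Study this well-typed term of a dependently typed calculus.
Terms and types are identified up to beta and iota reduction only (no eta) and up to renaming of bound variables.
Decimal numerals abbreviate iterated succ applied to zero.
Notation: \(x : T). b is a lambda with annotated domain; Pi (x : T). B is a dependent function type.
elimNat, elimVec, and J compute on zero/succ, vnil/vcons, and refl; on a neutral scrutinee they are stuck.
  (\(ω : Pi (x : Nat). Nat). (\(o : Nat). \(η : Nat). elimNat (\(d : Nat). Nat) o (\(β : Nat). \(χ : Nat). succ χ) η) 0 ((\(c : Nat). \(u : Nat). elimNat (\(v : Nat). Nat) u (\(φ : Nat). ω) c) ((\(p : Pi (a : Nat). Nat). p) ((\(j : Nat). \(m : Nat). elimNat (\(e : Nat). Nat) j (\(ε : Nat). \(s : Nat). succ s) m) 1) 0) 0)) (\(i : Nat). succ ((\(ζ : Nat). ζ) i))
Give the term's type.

the term's type:
  Nat


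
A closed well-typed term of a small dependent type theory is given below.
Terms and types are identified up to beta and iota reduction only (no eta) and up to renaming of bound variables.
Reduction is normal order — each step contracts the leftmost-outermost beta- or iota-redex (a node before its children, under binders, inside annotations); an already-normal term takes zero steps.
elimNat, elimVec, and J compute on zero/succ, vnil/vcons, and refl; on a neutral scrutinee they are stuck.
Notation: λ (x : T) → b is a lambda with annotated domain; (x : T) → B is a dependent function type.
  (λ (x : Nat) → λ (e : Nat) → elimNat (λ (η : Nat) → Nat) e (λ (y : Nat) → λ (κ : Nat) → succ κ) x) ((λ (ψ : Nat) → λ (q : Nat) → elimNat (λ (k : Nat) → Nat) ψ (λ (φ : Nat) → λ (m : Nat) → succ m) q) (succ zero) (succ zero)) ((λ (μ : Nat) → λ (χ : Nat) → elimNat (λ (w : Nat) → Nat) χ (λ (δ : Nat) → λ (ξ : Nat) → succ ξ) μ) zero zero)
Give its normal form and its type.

reduced normal form:
  succ (succ zero)
inferred type:
  Nat


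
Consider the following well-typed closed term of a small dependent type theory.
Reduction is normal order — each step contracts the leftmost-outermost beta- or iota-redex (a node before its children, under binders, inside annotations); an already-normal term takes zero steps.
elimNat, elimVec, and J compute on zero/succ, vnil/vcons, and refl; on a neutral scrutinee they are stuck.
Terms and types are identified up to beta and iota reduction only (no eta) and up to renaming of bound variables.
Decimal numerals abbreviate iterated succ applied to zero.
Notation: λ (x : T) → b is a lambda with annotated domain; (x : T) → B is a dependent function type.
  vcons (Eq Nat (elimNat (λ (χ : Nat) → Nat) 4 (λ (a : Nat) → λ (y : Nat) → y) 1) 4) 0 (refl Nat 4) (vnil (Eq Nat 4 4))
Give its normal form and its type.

normal form:
  vcons (Eq Nat 4 4) 0 (refl Nat 4) (vnil (Eq Nat 4 4))
inferred type:
  Vec (Eq Nat 4 4) 1
observation: reduction starts at an elimNat iota-redex, and 4 normal-order steps reach the normal form.


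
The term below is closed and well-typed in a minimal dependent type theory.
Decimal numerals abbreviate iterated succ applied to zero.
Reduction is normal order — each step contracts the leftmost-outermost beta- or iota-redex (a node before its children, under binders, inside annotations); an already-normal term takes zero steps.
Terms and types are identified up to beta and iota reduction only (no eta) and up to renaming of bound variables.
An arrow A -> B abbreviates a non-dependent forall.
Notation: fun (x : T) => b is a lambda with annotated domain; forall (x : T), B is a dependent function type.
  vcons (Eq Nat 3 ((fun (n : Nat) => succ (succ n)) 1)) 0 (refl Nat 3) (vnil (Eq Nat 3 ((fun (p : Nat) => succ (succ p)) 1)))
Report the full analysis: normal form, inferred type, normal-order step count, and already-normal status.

reduced normal form:
  vcons (Eq Nat 3 3) 0 (refl Nat 3) (vnil (Eq Nat 3 3))
inferred type:
  Vec (Eq Nat 3 3) 1
steps to reach normal form (normal order): 2
already normal: no
first contracted redex: a beta-redex


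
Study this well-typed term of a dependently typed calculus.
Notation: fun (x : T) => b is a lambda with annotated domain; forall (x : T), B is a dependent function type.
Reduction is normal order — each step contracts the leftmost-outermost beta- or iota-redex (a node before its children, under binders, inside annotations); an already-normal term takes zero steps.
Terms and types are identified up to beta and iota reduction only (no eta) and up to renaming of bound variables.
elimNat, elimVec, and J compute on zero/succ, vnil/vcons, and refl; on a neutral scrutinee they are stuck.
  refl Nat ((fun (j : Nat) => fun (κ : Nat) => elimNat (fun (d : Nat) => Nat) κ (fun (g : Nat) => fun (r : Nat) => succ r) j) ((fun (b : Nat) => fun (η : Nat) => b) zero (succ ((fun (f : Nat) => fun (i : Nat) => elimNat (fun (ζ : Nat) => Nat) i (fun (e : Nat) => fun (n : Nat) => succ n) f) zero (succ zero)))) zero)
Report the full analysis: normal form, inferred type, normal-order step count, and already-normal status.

reduced normal form:
  refl Nat zero
the term's type:
  Eq Nat zero zero
normal-order step count: 5
already normal: no
first redex: a beta-redex


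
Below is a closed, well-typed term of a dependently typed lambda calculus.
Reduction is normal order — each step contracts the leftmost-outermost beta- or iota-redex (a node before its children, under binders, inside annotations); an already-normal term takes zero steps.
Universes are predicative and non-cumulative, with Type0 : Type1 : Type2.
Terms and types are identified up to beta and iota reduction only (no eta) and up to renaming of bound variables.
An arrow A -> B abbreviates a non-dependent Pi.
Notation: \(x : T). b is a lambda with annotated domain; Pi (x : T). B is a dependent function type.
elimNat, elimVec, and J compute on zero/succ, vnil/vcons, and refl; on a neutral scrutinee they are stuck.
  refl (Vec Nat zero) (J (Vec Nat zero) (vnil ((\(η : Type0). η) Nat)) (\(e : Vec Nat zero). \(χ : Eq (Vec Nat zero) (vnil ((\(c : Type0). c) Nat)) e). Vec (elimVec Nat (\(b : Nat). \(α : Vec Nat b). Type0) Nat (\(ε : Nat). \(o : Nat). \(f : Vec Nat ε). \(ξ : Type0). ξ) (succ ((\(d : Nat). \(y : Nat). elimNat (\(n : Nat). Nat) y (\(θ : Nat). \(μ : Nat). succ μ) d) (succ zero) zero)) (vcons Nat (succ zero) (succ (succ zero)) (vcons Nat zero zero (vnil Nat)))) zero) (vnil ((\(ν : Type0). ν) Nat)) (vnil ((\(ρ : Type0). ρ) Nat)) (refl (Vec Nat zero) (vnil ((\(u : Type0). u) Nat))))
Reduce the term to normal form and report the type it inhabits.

reduced normal form:
  refl (Vec Nat zero) (vnil Nat)
the term's type:
  Eq (Vec Nat zero) (vnil Nat) (vnil Nat)


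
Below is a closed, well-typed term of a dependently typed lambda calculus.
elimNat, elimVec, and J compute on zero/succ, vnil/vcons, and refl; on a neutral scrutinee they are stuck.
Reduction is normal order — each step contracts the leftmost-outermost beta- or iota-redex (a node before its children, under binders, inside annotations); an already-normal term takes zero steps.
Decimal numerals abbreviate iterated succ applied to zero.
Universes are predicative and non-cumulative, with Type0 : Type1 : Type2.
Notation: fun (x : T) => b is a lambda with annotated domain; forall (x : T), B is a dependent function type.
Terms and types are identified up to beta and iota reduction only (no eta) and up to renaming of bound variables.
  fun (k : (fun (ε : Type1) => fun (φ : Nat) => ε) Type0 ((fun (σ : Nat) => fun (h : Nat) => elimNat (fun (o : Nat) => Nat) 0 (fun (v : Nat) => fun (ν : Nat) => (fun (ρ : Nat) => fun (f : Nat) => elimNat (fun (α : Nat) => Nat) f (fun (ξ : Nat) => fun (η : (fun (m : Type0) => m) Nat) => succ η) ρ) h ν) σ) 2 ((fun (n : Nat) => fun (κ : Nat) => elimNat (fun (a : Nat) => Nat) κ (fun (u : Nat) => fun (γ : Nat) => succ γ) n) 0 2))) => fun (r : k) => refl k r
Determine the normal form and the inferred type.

resulting normal form:
  fun (k : Type0) => fun (ε : k) => refl k ε
the term's type:
  forall (k : Type0), forall (ε : k), Eq k ε ε


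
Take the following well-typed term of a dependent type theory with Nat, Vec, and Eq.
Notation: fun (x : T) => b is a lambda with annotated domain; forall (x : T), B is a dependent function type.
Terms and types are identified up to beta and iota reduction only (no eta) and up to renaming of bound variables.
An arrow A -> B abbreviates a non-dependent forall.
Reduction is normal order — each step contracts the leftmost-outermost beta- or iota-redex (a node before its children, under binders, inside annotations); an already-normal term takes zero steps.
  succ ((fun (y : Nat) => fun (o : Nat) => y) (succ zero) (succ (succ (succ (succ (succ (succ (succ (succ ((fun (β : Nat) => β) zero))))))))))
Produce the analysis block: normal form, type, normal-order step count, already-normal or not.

resulting normal form:
  succ (succ zero)
inferred type:
  Nat
reduction steps (normal order): 2
already normal: no
first contracted redex: a beta-redex
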